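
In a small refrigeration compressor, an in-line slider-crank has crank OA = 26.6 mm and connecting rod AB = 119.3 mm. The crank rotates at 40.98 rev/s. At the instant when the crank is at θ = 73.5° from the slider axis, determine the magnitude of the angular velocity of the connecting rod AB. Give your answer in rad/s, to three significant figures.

16.7

ω = 257.5 rad/s (converted from 40.98 rev/s).
The rod makes angle φ with the slider axis where L sinφ = r sinθ; differentiating, L cosφ·φ̇ = r ω cosθ.
L cosφ = √(L² − r² sin²θ) = 0.11654 m.
|ω_rod| = r ω |cosθ| / √(L² − r² sin²θ) = 0.0266·257.5·0.28402/0.11654 = 16.691 rad/s.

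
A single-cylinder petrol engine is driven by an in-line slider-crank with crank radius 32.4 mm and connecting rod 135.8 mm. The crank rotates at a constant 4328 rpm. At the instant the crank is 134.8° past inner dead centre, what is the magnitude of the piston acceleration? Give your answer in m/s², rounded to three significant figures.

ω = 2π·4328/60 = 453.2 rad/s
x(θ) = r cosθ + √(L² − r² sin²θ); with ω constant, a = ω²·d²x/dθ².
d²x/dθ² = −r cosθ − r²(cos2θ)/√u − r⁴ sin²2θ/(4u^{3/2}),  u = L² − r² sin²θ = 0.0179131 m².
Substituting r = 0.0324 m, L = 0.1358 m, θ = 134.8°: d²x/dθ² = +0.02277 m.
a = ω²·d²x/dθ² = (453.2)²·(+0.02277) = +4677.3 m/s²;  |a| = 4677.3 m/s².

4680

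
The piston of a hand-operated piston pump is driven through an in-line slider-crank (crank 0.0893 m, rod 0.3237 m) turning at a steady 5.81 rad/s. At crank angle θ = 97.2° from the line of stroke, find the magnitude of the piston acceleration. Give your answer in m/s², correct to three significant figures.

1.21

ω = 5.81 rad/s
x(θ) = r cosθ + √(L² − r² sin²θ); with ω constant, a = ω²·d²x/dθ².
d²x/dθ² = −r cosθ − r²(cos2θ)/√u − r⁴ sin²2θ/(4u^{3/2}),  u = L² − r² sin²θ = 0.0969325 m².
Substituting r = 0.0893 m, L = 0.3237 m, θ = 97.2°: d²x/dθ² = +0.035968 m.
a = ω²·d²x/dθ² = (5.81)²·(+0.035968) = +1.2142 m/s²;  |a| = 1.2142 m/s².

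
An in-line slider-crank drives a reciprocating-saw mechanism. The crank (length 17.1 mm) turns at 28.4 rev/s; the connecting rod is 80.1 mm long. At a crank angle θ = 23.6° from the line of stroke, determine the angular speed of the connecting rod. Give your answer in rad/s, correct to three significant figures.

ω = 178.4 rad/s (converted from 28.4 rev/s).
The rod makes angle φ with the slider axis where L sinφ = r sinθ; differentiating, L cosφ·φ̇ = r ω cosθ.
L cosφ = √(L² − r² sin²θ) = 0.079807 m.
|ω_rod| = r ω |cosθ| / √(L² − r² sin²θ) = 0.0171·178.4·0.91636/0.079807 = 35.037 rad/s.

35.0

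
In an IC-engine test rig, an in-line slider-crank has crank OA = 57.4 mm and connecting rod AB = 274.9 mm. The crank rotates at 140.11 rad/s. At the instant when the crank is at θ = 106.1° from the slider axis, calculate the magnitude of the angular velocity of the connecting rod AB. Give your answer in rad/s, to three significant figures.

8.28

ω = 140.1 rad/s
The rod makes angle φ with the slider axis where L sinφ = r sinθ; differentiating, L cosφ·φ̇ = r ω cosθ.
L cosφ = √(L² − r² sin²θ) = 0.26931 m.
|ω_rod| = r ω |cosθ| / √(L² − r² sin²θ) = 0.0574·140.1·0.27731/0.26931 = 8.2813 rad/s.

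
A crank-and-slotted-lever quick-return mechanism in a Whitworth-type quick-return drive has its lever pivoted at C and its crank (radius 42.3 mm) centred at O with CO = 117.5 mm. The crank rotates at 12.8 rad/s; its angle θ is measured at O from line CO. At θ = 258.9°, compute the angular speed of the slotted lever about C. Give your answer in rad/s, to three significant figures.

0.779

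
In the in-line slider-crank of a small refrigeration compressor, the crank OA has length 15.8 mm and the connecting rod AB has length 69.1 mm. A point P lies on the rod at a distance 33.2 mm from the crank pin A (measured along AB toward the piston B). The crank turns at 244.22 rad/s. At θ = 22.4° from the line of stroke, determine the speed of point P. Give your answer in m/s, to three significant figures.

2.46

ω = 244.2 rad/s.  Crank-pin speed |V_A| = rω = 3.8587 m/s, perpendicular to OA.
Rod angle: sinφ = −(r/L) sinθ ⇒ φ = -4.999°; ω_rod = −rω cosθ/√(L²−r²sin²θ) = -51.826 rad/s.
V_P = V_A + ω_rod × AP, with AP = 0.0332 m along the rod.
Components: V_Px = −rω sinθ − a·ω_rod·sinφ = -1.6203 m/s;  V_Py = rω cosθ + a·ω_rod·cosφ = +1.8535 m/s.
|V_P| = √(V_Px² + V_Py²) = 2.4619 m/s.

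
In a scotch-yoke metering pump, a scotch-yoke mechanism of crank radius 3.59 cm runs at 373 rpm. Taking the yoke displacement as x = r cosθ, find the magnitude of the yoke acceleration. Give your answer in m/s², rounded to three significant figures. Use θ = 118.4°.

ω = 39.06 rad/s (from 373 rpm).
x = r cosθ ⇒ ẍ = −rω² cosθ (ω constant).
|a| = rω²|cosθ| = 0.0359·(39.06)²·|cos 118.4°| = 26.052 m/s².

26.1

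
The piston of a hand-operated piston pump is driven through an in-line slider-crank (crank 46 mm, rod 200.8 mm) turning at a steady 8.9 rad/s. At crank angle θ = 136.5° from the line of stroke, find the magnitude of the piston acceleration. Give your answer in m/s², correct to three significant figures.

2.59

ω = 8.9 rad/s
x(θ) = r cosθ + √(L² − r² sin²θ); with ω constant, a = ω²·d²x/dθ².
d²x/dθ² = −r cosθ − r²(cos2θ)/√u − r⁴ sin²2θ/(4u^{3/2}),  u = L² − r² sin²θ = 0.039318 m².
Substituting r = 0.046 m, L = 0.2008 m, θ = 136.5°: d²x/dθ² = +0.032666 m.
a = ω²·d²x/dθ² = (8.9)²·(+0.032666) = +2.5874 m/s²;  |a| = 2.5874 m/s².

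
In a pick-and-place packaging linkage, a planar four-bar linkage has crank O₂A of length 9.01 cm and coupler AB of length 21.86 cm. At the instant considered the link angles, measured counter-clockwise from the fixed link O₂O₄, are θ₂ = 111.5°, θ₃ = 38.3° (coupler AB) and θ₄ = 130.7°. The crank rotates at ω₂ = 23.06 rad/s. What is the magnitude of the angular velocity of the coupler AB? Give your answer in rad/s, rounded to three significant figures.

ω₂ = 23.06 rad/s
Differentiating the loop-closure r₂e^{iθ₂}+r₃e^{iθ₃}=r₁+r₄e^{iθ₄} gives r₂ω₂e^{iθ₂}+r₃ω₃e^{iθ₃}=r₄ω₄e^{iθ₄}.
Eliminating the other unknown: ω₃ = r₂ω₂ sin(θ₄−θ₂) / [r₃ sin(θ₃−θ₄)].
Numerator sine = +0.32887; denominator sine = -0.99912.
Result = 0.0901·23.06·(+0.32887) / (0.2186·(-0.99912)) = -3.1285 rad/s; magnitude 3.1285 rad/s.

3.13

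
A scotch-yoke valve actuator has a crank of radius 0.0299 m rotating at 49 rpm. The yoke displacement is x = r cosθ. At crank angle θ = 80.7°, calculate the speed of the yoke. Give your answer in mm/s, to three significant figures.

151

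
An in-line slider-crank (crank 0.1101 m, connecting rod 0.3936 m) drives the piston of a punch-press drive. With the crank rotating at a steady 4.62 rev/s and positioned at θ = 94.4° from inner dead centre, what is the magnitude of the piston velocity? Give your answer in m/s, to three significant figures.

ω = 2π·4.62 = 29.03 rad/s
For an in-line slider-crank, x = r cosθ + √(L² − r² sin²θ), so v = −rω sinθ·[1 + r cosθ/√(L² − r² sin²θ)].
With r = 0.1101 m, L = 0.3936 m, θ = 94.4°: √(L² − r² sin²θ) = 0.37798 m.
v = −0.1101·29.03·0.99705·[1 + 0.1101·-0.07672/0.37798] = -3.1154 m/s.
|v| = 3.1154 m/s.

3.12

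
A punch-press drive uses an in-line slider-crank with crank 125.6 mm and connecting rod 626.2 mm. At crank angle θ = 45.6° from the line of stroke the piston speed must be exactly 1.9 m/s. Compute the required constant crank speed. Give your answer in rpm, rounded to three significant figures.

177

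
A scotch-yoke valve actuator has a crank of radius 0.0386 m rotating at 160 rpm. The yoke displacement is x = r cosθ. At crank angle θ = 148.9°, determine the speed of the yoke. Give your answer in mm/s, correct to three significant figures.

ω = 16.76 rad/s (from 160 rpm).
x = r cosθ ⇒ ẋ = −rω sinθ.
|v| = rω|sinθ| = 0.0386·16.76·|sin 148.9°| = 0.33407 m/s = 334.07 mm/s.

334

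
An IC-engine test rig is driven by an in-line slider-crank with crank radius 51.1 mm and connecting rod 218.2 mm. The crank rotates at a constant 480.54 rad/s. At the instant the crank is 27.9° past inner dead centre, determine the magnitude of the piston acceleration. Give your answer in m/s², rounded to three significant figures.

ω = 480.5 rad/s
x(θ) = r cosθ + √(L² − r² sin²θ); with ω constant, a = ω²·d²x/dθ².
d²x/dθ² = −r cosθ − r²(cos2θ)/√u − r⁴ sin²2θ/(4u^{3/2}),  u = L² − r² sin²θ = 0.0470395 m².
Substituting r = 0.0511 m, L = 0.2182 m, θ = 27.9°: d²x/dθ² = -0.052042 m.
a = ω²·d²x/dθ² = (480.5)²·(-0.052042) = -12017 m/s²;  |a| = 12017 m/s².

12000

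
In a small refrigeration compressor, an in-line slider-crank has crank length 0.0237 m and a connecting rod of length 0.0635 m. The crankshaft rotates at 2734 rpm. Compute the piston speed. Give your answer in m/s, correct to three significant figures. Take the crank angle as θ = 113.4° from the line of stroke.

ω = 2π·2734/60 = 286.3 rad/s
For an in-line slider-crank, x = r cosθ + √(L² − r² sin²θ), so v = −rω sinθ·[1 + r cosθ/√(L² − r² sin²θ)].
With r = 0.0237 m, L = 0.0635 m, θ = 113.4°: √(L² − r² sin²θ) = 0.059659 m.
v = −0.0237·286.3·0.91775·[1 + 0.0237·-0.39715/0.059659] = -5.2448 m/s.
|v| = 5.2448 m/s.

5.24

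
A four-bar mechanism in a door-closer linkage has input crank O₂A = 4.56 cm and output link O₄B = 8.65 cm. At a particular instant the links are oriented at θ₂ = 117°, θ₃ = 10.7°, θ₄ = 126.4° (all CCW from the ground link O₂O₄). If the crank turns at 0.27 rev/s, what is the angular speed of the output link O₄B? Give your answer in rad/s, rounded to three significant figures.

ω₂ = 1.696 rad/s (from 0.27 rev/s).
Differentiating the loop-closure r₂e^{iθ₂}+r₃e^{iθ₃}=r₁+r₄e^{iθ₄} gives r₂ω₂e^{iθ₂}+r₃ω₃e^{iθ₃}=r₄ω₄e^{iθ₄}.
Eliminating the other unknown: ω₄ = r₂ω₂ sin(θ₂−θ₃) / [r₄ sin(θ₄−θ₃)].
Numerator sine = +0.95981; denominator sine = +0.90108.
Result = 0.0456·1.696·(+0.95981) / (0.0865·(+0.90108)) = +0.95261 rad/s; magnitude 0.95261 rad/s.

0.953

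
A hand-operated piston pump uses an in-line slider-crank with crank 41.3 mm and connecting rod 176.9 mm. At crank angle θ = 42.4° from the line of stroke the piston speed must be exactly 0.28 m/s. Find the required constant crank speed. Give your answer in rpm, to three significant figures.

For an in-line slider-crank, |v_piston| = rω|sinθ|·[1 + r cosθ/√(L² − r² sin²θ)].
With r = 0.0413 m, L = 0.1769 m, θ = 42.4°: the bracketed kinematic factor |dx/dθ| = 0.032711 m.
ω = v/|dx/dθ| = 0.28/0.032711 = 8.5599 rad/s.
N = 60ω/(2π) = 81.741 rpm.

81.7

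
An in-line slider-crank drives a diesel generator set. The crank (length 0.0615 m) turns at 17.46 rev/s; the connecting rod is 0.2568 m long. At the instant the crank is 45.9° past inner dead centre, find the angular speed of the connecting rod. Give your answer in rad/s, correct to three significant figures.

ω = 109.7 rad/s (converted from 17.46 rev/s).
The rod makes angle φ with the slider axis where L sinφ = r sinθ; differentiating, L cosφ·φ̇ = r ω cosθ.
L cosφ = √(L² − r² sin²θ) = 0.25297 m.
|ω_rod| = r ω |cosθ| / √(L² − r² sin²θ) = 0.0615·109.7·0.69591/0.25297 = 18.56 rad/s.

18.6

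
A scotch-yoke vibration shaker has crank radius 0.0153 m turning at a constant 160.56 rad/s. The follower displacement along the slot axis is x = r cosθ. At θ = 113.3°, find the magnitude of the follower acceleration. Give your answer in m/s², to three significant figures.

156

ω = 160.6 rad/s
x = r cosθ ⇒ ẍ = −rω² cosθ (ω constant).
|a| = rω²|cosθ| = 0.0153·(160.6)²·|cos 113.3°| = 156.01 m/s².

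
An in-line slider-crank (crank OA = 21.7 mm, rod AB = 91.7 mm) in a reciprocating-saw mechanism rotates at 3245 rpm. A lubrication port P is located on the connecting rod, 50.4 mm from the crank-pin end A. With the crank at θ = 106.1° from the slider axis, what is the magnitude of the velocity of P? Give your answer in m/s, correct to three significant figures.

6.88

ω = 339.8 rad/s.  Crank-pin speed |V_A| = rω = 7.374 m/s, perpendicular to OA.
Rod angle: sinφ = −(r/L) sinθ ⇒ φ = -13.142°; ω_rod = −rω cosθ/√(L²−r²sin²θ) = +22.9 rad/s.
V_P = V_A + ω_rod × AP, with AP = 0.0504 m along the rod.
Components: V_Px = −rω sinθ − a·ω_rod·sinφ = -6.8224 m/s;  V_Py = rω cosθ + a·ω_rod·cosφ = -0.92099 m/s.
|V_P| = √(V_Px² + V_Py²) = 6.8843 m/s.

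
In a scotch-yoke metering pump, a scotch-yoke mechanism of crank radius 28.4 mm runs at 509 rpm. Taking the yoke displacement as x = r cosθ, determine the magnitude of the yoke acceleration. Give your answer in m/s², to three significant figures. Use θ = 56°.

45.1

ω = 53.3 rad/s (from 509 rpm).
x = r cosθ ⇒ ẍ = −rω² cosθ (ω constant).
|a| = rω²|cosθ| = 0.0284·(53.3)²·|cos 56°| = 45.12 m/s².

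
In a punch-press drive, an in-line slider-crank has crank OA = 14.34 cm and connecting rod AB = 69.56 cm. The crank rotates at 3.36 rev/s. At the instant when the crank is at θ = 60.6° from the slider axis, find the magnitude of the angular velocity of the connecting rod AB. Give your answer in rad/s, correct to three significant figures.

ω = 21.11 rad/s (converted from 3.36 rev/s).
The rod makes angle φ with the slider axis where L sinφ = r sinθ; differentiating, L cosφ·φ̇ = r ω cosθ.
L cosφ = √(L² − r² sin²θ) = 0.68429 m.
|ω_rod| = r ω |cosθ| / √(L² − r² sin²θ) = 0.1434·21.11·0.49090/0.68429 = 2.1718 rad/s.

2.17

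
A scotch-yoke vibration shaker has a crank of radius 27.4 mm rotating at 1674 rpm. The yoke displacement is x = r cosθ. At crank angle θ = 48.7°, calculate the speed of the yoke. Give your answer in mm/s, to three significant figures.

3610

ω = 175.3 rad/s (from 1674 rpm).
x = r cosθ ⇒ ẋ = −rω sinθ.
|v| = rω|sinθ| = 0.0274·175.3·|sin 48.7°| = 3.6085 m/s = 3608.5 mm/s.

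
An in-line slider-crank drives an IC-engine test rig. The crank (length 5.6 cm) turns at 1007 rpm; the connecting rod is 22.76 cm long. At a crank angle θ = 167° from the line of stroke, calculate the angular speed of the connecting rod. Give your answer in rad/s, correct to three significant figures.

ω = 105.5 rad/s (converted from 1007 rpm).
The rod makes angle φ with the slider axis where L sinφ = r sinθ; differentiating, L cosφ·φ̇ = r ω cosθ.
L cosφ = √(L² − r² sin²θ) = 0.22725 m.
|ω_rod| = r ω |cosθ| / √(L² − r² sin²θ) = 0.056·105.5·0.97437/0.22725 = 25.32 rad/s.

25.3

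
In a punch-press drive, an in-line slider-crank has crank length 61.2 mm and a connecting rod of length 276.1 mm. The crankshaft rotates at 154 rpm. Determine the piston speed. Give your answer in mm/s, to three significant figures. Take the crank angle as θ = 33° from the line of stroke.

638

ω = 2π·154/60 = 16.13 rad/s
For an in-line slider-crank, x = r cosθ + √(L² − r² sin²θ), so v = −rω sinθ·[1 + r cosθ/√(L² − r² sin²θ)].
With r = 0.0612 m, L = 0.2761 m, θ = 33°: √(L² − r² sin²θ) = 0.27408 m.
v = −0.0612·16.13·0.54464·[1 + 0.0612·0.83867/0.27408] = -0.6382 m/s.
|v| = 0.6382 m/s = 638.2 mm/s.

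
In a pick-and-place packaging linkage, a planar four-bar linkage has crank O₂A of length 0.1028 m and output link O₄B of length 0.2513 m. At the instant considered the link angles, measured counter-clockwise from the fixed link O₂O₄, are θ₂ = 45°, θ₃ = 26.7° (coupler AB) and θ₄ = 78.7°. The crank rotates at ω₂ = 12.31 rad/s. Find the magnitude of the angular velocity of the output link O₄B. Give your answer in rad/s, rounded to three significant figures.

ω₂ = 12.31 rad/s
Differentiating the loop-closure r₂e^{iθ₂}+r₃e^{iθ₃}=r₁+r₄e^{iθ₄} gives r₂ω₂e^{iθ₂}+r₃ω₃e^{iθ₃}=r₄ω₄e^{iθ₄}.
Eliminating the other unknown: ω₄ = r₂ω₂ sin(θ₂−θ₃) / [r₄ sin(θ₄−θ₃)].
Numerator sine = +0.31399; denominator sine = +0.78801.
Result = 0.1028·12.31·(+0.31399) / (0.2513·(+0.78801)) = +2.0065 rad/s; magnitude 2.0065 rad/s.

2.01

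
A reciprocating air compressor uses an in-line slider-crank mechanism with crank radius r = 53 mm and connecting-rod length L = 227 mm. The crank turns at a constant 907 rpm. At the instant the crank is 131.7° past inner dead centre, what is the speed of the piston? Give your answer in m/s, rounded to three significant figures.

3.17

ω = 2π·907/60 = 94.98 rad/s
For an in-line slider-crank, x = r cosθ + √(L² − r² sin²θ), so v = −rω sinθ·[1 + r cosθ/√(L² − r² sin²θ)].
With r = 0.053 m, L = 0.227 m, θ = 131.7°: √(L² − r² sin²θ) = 0.22352 m.
v = −0.053·94.98·0.74664·[1 + 0.053·-0.66523/0.22352] = -3.1657 m/s.
|v| = 3.1657 m/s.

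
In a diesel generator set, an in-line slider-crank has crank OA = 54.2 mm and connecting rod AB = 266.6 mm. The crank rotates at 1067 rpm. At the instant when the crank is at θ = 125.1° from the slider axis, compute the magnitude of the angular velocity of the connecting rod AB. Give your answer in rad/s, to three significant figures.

ω = 111.7 rad/s (converted from 1067 rpm).
The rod makes angle φ with the slider axis where L sinφ = r sinθ; differentiating, L cosφ·φ̇ = r ω cosθ.
L cosφ = √(L² − r² sin²θ) = 0.26289 m.
|ω_rod| = r ω |cosθ| / √(L² − r² sin²θ) = 0.0542·111.7·0.57501/0.26289 = 13.246 rad/s.

13.2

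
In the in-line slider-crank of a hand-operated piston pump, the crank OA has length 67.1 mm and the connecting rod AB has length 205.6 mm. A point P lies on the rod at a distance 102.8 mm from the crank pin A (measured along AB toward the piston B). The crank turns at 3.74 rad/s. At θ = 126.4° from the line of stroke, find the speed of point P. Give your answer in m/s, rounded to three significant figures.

ω = 3.74 rad/s.  Crank-pin speed |V_A| = rω = 0.25095 m/s, perpendicular to OA.
Rod angle: sinφ = −(r/L) sinθ ⇒ φ = -15.230°; ω_rod = −rω cosθ/√(L²−r²sin²θ) = +0.75069 rad/s.
V_P = V_A + ω_rod × AP, with AP = 0.1028 m along the rod.
Components: V_Px = −rω sinθ − a·ω_rod·sinφ = -0.18172 m/s;  V_Py = rω cosθ + a·ω_rod·cosφ = -0.07446 m/s.
|V_P| = √(V_Px² + V_Py²) = 0.19638 m/s.

0.196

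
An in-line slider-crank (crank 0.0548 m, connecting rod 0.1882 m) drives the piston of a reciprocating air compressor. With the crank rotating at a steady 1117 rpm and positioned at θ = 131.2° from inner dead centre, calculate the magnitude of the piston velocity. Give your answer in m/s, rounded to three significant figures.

ω = 2π·1117/60 = 117 rad/s
For an in-line slider-crank, x = r cosθ + √(L² − r² sin²θ), so v = −rω sinθ·[1 + r cosθ/√(L² − r² sin²θ)].
With r = 0.0548 m, L = 0.1882 m, θ = 131.2°: √(L² − r² sin²θ) = 0.18363 m.
v = −0.0548·117·0.75241·[1 + 0.0548·-0.65869/0.18363] = -3.875 m/s.
|v| = 3.875 m/s.

3.87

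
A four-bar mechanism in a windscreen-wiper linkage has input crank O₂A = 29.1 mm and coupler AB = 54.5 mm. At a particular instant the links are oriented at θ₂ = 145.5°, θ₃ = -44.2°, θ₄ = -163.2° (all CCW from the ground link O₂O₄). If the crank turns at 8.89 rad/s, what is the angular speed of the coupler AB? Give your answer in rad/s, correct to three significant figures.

4.24

ω₂ = 8.89 rad/s
Differentiating the loop-closure r₂e^{iθ₂}+r₃e^{iθ₃}=r₁+r₄e^{iθ₄} gives r₂ω₂e^{iθ₂}+r₃ω₃e^{iθ₃}=r₄ω₄e^{iθ₄}.
Eliminating the other unknown: ω₃ = r₂ω₂ sin(θ₄−θ₂) / [r₃ sin(θ₃−θ₄)].
Numerator sine = +0.78043; denominator sine = +0.87462.
Result = 0.0291·8.89·(+0.78043) / (0.0545·(+0.87462)) = +4.2356 rad/s; magnitude 4.2356 rad/s.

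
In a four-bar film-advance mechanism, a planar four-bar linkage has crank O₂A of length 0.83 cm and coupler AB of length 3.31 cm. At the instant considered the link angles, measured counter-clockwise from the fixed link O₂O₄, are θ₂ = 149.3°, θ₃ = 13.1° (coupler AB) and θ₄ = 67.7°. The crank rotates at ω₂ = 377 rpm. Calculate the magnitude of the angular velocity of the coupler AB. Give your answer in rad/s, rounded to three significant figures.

12.0

ω₂ = 39.48 rad/s (from 377 rpm).
Differentiating the loop-closure r₂e^{iθ₂}+r₃e^{iθ₃}=r₁+r₄e^{iθ₄} gives r₂ω₂e^{iθ₂}+r₃ω₃e^{iθ₃}=r₄ω₄e^{iθ₄}.
Eliminating the other unknown: ω₃ = r₂ω₂ sin(θ₄−θ₂) / [r₃ sin(θ₃−θ₄)].
Numerator sine = -0.98927; denominator sine = -0.81513.
Result = 0.0083·39.48·(-0.98927) / (0.0331·(-0.81513)) = +12.015 rad/s; magnitude 12.015 rad/s.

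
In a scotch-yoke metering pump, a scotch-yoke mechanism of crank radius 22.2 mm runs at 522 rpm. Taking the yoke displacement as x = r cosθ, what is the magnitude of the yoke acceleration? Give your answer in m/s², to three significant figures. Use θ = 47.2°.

45.1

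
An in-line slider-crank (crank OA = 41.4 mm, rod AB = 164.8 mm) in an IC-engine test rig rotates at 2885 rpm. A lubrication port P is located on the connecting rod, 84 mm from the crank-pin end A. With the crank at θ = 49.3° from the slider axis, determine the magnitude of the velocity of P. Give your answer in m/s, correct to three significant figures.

ω = 302.1 rad/s.  Crank-pin speed |V_A| = rω = 12.508 m/s, perpendicular to OA.
Rod angle: sinφ = −(r/L) sinθ ⇒ φ = -10.979°; ω_rod = −rω cosθ/√(L²−r²sin²θ) = -50.414 rad/s.
V_P = V_A + ω_rod × AP, with AP = 0.084 m along the rod.
Components: V_Px = −rω sinθ − a·ω_rod·sinφ = -10.289 m/s;  V_Py = rω cosθ + a·ω_rod·cosφ = +3.9989 m/s.
|V_P| = √(V_Px² + V_Py²) = 11.039 m/s.

11.0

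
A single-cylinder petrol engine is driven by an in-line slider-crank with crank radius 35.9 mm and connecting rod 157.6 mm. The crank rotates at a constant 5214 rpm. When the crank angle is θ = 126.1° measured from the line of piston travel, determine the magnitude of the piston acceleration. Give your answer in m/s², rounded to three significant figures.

7030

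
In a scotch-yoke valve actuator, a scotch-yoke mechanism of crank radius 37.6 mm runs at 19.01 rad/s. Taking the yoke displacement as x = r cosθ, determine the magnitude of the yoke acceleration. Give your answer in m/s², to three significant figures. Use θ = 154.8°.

ω = 19.01 rad/s
x = r cosθ ⇒ ẍ = −rω² cosθ (ω constant).
|a| = rω²|cosθ| = 0.0376·(19.01)²·|cos 154.8°| = 12.295 m/s².

12.3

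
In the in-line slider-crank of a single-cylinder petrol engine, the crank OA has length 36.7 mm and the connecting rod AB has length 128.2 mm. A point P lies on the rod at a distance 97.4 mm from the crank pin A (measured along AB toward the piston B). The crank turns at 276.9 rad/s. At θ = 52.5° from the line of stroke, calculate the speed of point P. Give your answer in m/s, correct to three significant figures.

9.28

ω = 276.9 rad/s.  Crank-pin speed |V_A| = rω = 10.162 m/s, perpendicular to OA.
Rod angle: sinφ = −(r/L) sinθ ⇒ φ = -13.127°; ω_rod = −rω cosθ/√(L²−r²sin²θ) = -49.55 rad/s.
V_P = V_A + ω_rod × AP, with AP = 0.0974 m along the rod.
Components: V_Px = −rω sinθ − a·ω_rod·sinφ = -9.1583 m/s;  V_Py = rω cosθ + a·ω_rod·cosφ = +1.4863 m/s.
|V_P| = √(V_Px² + V_Py²) = 9.2782 m/s.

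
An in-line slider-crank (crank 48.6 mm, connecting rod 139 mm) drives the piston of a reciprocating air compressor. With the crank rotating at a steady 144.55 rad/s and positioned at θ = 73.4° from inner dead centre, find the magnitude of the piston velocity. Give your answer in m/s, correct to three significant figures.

7.45

ω = 144.6 rad/s
For an in-line slider-crank, x = r cosθ + √(L² − r² sin²θ), so v = −rω sinθ·[1 + r cosθ/√(L² − r² sin²θ)].
With r = 0.0486 m, L = 0.139 m, θ = 73.4°: √(L² − r² sin²θ) = 0.13096 m.
v = −0.0486·144.6·0.95832·[1 + 0.0486·0.28569/0.13096] = -7.4461 m/s.
|v| = 7.4461 m/s.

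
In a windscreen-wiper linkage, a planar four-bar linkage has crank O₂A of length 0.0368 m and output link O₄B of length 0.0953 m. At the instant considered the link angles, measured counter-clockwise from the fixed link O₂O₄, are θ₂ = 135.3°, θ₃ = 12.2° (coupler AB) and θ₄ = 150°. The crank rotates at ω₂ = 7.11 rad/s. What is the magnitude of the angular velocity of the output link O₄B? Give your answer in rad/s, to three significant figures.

3.42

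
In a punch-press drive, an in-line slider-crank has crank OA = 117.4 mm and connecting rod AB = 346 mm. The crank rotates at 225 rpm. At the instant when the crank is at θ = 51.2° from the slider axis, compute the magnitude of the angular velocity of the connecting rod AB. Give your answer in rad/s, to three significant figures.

5.19

ω = 23.56 rad/s (converted from 225 rpm).
The rod makes angle φ with the slider axis where L sinφ = r sinθ; differentiating, L cosφ·φ̇ = r ω cosθ.
L cosφ = √(L² − r² sin²θ) = 0.33368 m.
|ω_rod| = r ω |cosθ| / √(L² − r² sin²θ) = 0.1174·23.56·0.62660/0.33368 = 5.1944 rad/s.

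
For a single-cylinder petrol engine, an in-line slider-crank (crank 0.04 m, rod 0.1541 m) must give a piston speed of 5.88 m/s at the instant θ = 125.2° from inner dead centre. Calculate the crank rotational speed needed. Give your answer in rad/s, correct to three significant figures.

212

For an in-line slider-crank, |v_piston| = rω|sinθ|·[1 + r cosθ/√(L² − r² sin²θ)].
With r = 0.04 m, L = 0.1541 m, θ = 125.2°: the bracketed kinematic factor |dx/dθ| = 0.027681 m.
ω = v/|dx/dθ| = 5.88/0.027681 = 212.42 rad/s.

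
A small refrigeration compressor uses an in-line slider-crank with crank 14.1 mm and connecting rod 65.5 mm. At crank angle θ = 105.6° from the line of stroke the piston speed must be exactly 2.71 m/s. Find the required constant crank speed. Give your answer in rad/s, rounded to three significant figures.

212

For an in-line slider-crank, |v_piston| = rω|sinθ|·[1 + r cosθ/√(L² − r² sin²θ)].
With r = 0.0141 m, L = 0.0655 m, θ = 105.6°: the bracketed kinematic factor |dx/dθ| = 0.012777 m.
ω = v/|dx/dθ| = 2.71/0.012777 = 212.1 rad/s.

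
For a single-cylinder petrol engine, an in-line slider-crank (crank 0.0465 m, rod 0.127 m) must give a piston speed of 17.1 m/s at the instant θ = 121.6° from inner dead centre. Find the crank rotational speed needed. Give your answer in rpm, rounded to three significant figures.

For an in-line slider-crank, |v_piston| = rω|sinθ|·[1 + r cosθ/√(L² − r² sin²θ)].
With r = 0.0465 m, L = 0.127 m, θ = 121.6°: the bracketed kinematic factor |dx/dθ| = 0.031608 m.
ω = v/|dx/dθ| = 17.1/0.031608 = 541 rad/s.
N = 60ω/(2π) = 5166.2 rpm.

5170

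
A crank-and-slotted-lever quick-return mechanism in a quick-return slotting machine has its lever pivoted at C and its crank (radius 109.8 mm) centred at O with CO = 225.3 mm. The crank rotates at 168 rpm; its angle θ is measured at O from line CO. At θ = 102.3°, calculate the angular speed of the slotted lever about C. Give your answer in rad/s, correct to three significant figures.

ω = 17.59 rad/s (from 168 rpm).
Crank pin A relative to C: A = (d + r cosθ, r sinθ); lever angle φ = atan2(r sinθ, d + r cosθ).
Differentiating tanφ: φ̇ = rω(d cosθ + r)/(d² + r² + 2dr cosθ).
d² + r² + 2dr cosθ = |CA|² = 0.0522763 m²;  d cosθ + r = +0.061804 m.
|ω_lever| = |0.1098·17.59·+0.061804| / 0.0522763 = 2.2838 rad/s.

2.28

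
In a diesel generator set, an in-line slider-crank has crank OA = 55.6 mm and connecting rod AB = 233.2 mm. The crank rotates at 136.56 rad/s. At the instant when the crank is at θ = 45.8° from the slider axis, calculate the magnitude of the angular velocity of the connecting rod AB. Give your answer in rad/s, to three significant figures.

23.0

ω = 136.6 rad/s
The rod makes angle φ with the slider axis where L sinφ = r sinθ; differentiating, L cosφ·φ̇ = r ω cosθ.
L cosφ = √(L² − r² sin²θ) = 0.22977 m.
|ω_rod| = r ω |cosθ| / √(L² − r² sin²θ) = 0.0556·136.6·0.69717/0.22977 = 23.038 rad/s.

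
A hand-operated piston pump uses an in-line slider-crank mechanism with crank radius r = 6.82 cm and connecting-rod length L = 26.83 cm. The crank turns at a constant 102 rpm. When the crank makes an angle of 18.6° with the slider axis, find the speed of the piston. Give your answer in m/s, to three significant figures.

0.289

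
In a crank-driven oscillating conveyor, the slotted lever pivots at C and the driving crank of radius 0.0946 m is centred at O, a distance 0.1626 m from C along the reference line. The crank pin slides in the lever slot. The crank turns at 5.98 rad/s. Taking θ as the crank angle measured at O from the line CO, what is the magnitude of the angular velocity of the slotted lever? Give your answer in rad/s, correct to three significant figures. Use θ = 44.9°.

ω = 5.98 rad/s
Crank pin A relative to C: A = (d + r cosθ, r sinθ); lever angle φ = atan2(r sinθ, d + r cosθ).
Differentiating tanφ: φ̇ = rω(d cosθ + r)/(d² + r² + 2dr cosθ).
d² + r² + 2dr cosθ = |CA|² = 0.0571792 m²;  d cosθ + r = +0.20978 m.
|ω_lever| = |0.0946·5.98·+0.20978| / 0.0571792 = 2.0754 rad/s.

2.08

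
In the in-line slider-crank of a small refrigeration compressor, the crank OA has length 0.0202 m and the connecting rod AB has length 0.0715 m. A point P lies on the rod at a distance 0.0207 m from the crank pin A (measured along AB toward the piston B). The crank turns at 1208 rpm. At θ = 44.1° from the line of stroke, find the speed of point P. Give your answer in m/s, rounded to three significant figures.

ω = 126.5 rad/s.  Crank-pin speed |V_A| = rω = 2.5553 m/s, perpendicular to OA.
Rod angle: sinφ = −(r/L) sinθ ⇒ φ = -11.339°; ω_rod = −rω cosθ/√(L²−r²sin²θ) = -26.176 rad/s.
V_P = V_A + ω_rod × AP, with AP = 0.0207 m along the rod.
Components: V_Px = −rω sinθ − a·ω_rod·sinφ = -1.8848 m/s;  V_Py = rω cosθ + a·ω_rod·cosφ = +1.3038 m/s.
|V_P| = √(V_Px² + V_Py²) = 2.2918 m/s.

2.29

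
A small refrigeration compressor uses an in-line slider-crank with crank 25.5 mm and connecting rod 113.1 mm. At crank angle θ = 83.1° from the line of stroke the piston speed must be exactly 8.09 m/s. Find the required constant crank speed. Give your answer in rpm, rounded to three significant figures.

2970

For an in-line slider-crank, |v_piston| = rω|sinθ|·[1 + r cosθ/√(L² − r² sin²θ)].
With r = 0.0255 m, L = 0.1131 m, θ = 83.1°: the bracketed kinematic factor |dx/dθ| = 0.026019 m.
ω = v/|dx/dθ| = 8.09/0.026019 = 310.93 rad/s.
N = 60ω/(2π) = 2969.1 rpm.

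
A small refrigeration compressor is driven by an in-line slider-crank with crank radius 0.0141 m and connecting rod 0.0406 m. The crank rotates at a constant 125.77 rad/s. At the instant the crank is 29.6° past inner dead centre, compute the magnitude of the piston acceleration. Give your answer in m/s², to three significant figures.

236

ω = 125.8 rad/s
x(θ) = r cosθ + √(L² − r² sin²θ); with ω constant, a = ω²·d²x/dθ².
d²x/dθ² = −r cosθ − r²(cos2θ)/√u − r⁴ sin²2θ/(4u^{3/2}),  u = L² − r² sin²θ = 0.00159985 m².
Substituting r = 0.0141 m, L = 0.0406 m, θ = 29.6°: d²x/dθ² = -0.014919 m.
a = ω²·d²x/dθ² = (125.8)²·(-0.014919) = -235.99 m/s²;  |a| = 235.99 m/s².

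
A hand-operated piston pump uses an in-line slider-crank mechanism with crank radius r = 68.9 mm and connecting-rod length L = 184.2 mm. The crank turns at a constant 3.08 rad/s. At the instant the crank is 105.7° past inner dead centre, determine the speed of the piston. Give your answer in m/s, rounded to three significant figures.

0.182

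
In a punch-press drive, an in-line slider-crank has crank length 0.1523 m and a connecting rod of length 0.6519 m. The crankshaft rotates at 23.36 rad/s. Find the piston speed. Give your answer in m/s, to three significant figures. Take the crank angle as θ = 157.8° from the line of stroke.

1.05

ω = 23.36 rad/s
For an in-line slider-crank, x = r cosθ + √(L² − r² sin²θ), so v = −rω sinθ·[1 + r cosθ/√(L² − r² sin²θ)].
With r = 0.1523 m, L = 0.6519 m, θ = 157.8°: √(L² − r² sin²θ) = 0.64936 m.
v = −0.1523·23.36·0.37784·[1 + 0.1523·-0.92587/0.64936] = -1.0523 m/s.
|v| = 1.0523 m/s.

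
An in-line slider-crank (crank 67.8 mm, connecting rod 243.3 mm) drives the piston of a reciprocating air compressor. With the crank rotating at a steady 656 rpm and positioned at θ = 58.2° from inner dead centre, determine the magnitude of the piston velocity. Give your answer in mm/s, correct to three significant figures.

4560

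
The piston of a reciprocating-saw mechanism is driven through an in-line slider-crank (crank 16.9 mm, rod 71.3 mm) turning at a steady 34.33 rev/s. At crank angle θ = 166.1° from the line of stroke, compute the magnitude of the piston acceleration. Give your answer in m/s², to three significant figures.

ω = 2π·34.3 = 215.7 rad/s
x(θ) = r cosθ + √(L² − r² sin²θ); with ω constant, a = ω²·d²x/dθ².
d²x/dθ² = −r cosθ − r²(cos2θ)/√u − r⁴ sin²2θ/(4u^{3/2}),  u = L² − r² sin²θ = 0.00506721 m².
Substituting r = 0.0169 m, L = 0.0713 m, θ = 166.1°: d²x/dθ² = +0.012844 m.
a = ω²·d²x/dθ² = (215.7)²·(+0.012844) = +597.58 m/s²;  |a| = 597.58 m/s².

598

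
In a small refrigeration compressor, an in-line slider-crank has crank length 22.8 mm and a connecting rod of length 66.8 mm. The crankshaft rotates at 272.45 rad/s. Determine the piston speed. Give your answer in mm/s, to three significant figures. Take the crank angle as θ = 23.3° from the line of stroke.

3230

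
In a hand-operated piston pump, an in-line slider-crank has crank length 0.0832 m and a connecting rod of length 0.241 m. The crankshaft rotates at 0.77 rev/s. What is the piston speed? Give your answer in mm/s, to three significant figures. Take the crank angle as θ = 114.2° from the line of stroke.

ω = 2π·0.77 = 4.838 rad/s
For an in-line slider-crank, x = r cosθ + √(L² − r² sin²θ), so v = −rω sinθ·[1 + r cosθ/√(L² − r² sin²θ)].
With r = 0.0832 m, L = 0.241 m, θ = 114.2°: √(L² − r² sin²θ) = 0.22874 m.
v = −0.0832·4.838·0.91212·[1 + 0.0832·-0.40992/0.22874] = -0.31241 m/s.
|v| = 0.31241 m/s = 312.41 mm/s.

312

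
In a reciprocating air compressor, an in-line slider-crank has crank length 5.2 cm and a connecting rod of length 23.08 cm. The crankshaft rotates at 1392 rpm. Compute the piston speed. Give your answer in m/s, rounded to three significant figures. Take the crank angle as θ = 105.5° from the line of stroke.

ω = 2π·1392/60 = 145.8 rad/s
For an in-line slider-crank, x = r cosθ + √(L² − r² sin²θ), so v = −rω sinθ·[1 + r cosθ/√(L² − r² sin²θ)].
With r = 0.052 m, L = 0.2308 m, θ = 105.5°: √(L² − r² sin²θ) = 0.22529 m.
v = −0.052·145.8·0.96363·[1 + 0.052·-0.26724/0.22529] = -6.8538 m/s.
|v| = 6.8538 m/s.

6.85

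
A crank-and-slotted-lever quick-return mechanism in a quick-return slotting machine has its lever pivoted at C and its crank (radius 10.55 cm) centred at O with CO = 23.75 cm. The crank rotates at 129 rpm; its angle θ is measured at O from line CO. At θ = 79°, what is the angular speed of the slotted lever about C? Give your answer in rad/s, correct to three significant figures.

ω = 13.51 rad/s (from 129 rpm).
Crank pin A relative to C: A = (d + r cosθ, r sinθ); lever angle φ = atan2(r sinθ, d + r cosθ).
Differentiating tanφ: φ̇ = rω(d cosθ + r)/(d² + r² + 2dr cosθ).
d² + r² + 2dr cosθ = |CA|² = 0.0770984 m²;  d cosθ + r = +0.15082 m.
|ω_lever| = |0.1055·13.51·+0.15082| / 0.0770984 = 2.7879 rad/s.

2.79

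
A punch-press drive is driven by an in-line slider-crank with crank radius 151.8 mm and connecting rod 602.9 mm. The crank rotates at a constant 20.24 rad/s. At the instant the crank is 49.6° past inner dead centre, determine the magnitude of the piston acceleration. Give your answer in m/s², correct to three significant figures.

ω = 20.24 rad/s
x(θ) = r cosθ + √(L² − r² sin²θ); with ω constant, a = ω²·d²x/dθ².
d²x/dθ² = −r cosθ − r²(cos2θ)/√u − r⁴ sin²2θ/(4u^{3/2}),  u = L² − r² sin²θ = 0.350125 m².
Substituting r = 0.1518 m, L = 0.6029 m, θ = 49.6°: d²x/dθ² = -0.092783 m.
a = ω²·d²x/dθ² = (20.24)²·(-0.092783) = -38.009 m/s²;  |a| = 38.009 m/s².

38.0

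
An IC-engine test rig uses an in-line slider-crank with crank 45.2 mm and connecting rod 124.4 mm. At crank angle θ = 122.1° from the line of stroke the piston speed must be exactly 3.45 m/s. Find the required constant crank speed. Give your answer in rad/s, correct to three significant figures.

113

For an in-line slider-crank, |v_piston| = rω|sinθ|·[1 + r cosθ/√(L² − r² sin²θ)].
With r = 0.0452 m, L = 0.1244 m, θ = 122.1°: the bracketed kinematic factor |dx/dθ| = 0.03052 m.
ω = v/|dx/dθ| = 3.45/0.03052 = 113.04 rad/s.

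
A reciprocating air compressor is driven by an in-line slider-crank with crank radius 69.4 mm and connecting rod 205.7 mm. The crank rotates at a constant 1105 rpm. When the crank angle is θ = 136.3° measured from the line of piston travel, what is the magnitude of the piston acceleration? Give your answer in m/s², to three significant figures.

648

ω = 2π·1105/60 = 115.7 rad/s
x(θ) = r cosθ + √(L² − r² sin²θ); with ω constant, a = ω²·d²x/dθ².
d²x/dθ² = −r cosθ − r²(cos2θ)/√u − r⁴ sin²2θ/(4u^{3/2}),  u = L² − r² sin²θ = 0.0400136 m².
Substituting r = 0.0694 m, L = 0.2057 m, θ = 136.3°: d²x/dθ² = +0.048359 m.
a = ω²·d²x/dθ² = (115.7)²·(+0.048359) = +647.52 m/s²;  |a| = 647.52 m/s².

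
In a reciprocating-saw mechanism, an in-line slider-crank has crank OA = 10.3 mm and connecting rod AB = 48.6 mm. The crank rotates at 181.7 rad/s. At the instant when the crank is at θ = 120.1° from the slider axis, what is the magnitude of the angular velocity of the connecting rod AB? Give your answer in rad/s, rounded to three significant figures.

ω = 181.7 rad/s
The rod makes angle φ with the slider axis where L sinφ = r sinθ; differentiating, L cosφ·φ̇ = r ω cosθ.
L cosφ = √(L² − r² sin²θ) = 0.047776 m.
|ω_rod| = r ω |cosθ| / √(L² − r² sin²θ) = 0.0103·181.7·0.50151/0.047776 = 19.645 rad/s.

19.6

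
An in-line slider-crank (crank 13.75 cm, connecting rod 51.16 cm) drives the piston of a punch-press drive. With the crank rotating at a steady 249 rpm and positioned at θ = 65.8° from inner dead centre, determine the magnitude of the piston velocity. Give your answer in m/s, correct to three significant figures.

3.64

ω = 2π·249/60 = 26.08 rad/s
For an in-line slider-crank, x = r cosθ + √(L² − r² sin²θ), so v = −rω sinθ·[1 + r cosθ/√(L² − r² sin²θ)].
With r = 0.1375 m, L = 0.5116 m, θ = 65.8°: √(L² − r² sin²θ) = 0.49599 m.
v = −0.1375·26.08·0.91212·[1 + 0.1375·0.40992/0.49599] = -3.6419 m/s.
|v| = 3.6419 m/s.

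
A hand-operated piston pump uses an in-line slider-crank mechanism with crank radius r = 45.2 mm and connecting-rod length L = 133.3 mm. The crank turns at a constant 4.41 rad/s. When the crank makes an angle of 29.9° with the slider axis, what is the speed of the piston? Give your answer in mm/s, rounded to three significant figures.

129

ω = 4.41 rad/s
For an in-line slider-crank, x = r cosθ + √(L² − r² sin²θ), so v = −rω sinθ·[1 + r cosθ/√(L² − r² sin²θ)].
With r = 0.0452 m, L = 0.1333 m, θ = 29.9°: √(L² − r² sin²θ) = 0.13138 m.
v = −0.0452·4.41·0.49849·[1 + 0.0452·0.86690/0.13138] = -0.129 m/s.
|v| = 0.129 m/s = 129 mm/s.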